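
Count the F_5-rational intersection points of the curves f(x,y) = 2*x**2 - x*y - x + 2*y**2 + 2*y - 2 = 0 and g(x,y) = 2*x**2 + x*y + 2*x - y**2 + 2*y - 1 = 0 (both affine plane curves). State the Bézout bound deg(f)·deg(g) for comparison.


Common zeros: ∅; count = 0; Bézout bound = 4.

deg(f) = 2, deg(g) = 2, so Bézout bound = 4.
Scan x ∈ F_5. For each x, list the y ∈ F_5 with f(x, y) ≡ 0 and those with g(x, y) ≡ 0 (mod 5); the common zeros in that column are the intersection.
  x = 0: f ≡ 0 at y ∈ {2}; g ≡ 0 at y ∈ {1}; common: ∅.
  x = 1: f ≡ 0 at y ∈ {3, 4}; g ≡ 0 at y ∈ {1, 2}; common: ∅.
  x = 2: f ≡ 0 at y ∈ ∅; g ≡ 0 at y ∈ {2}; common: ∅.
  x = 3: f ≡ 0 at y ∈ ∅; g ≡ 0 at y ∈ ∅; common: ∅.
  x = 4: f ≡ 0 at y ∈ {2, 4}; g ≡ 0 at y ∈ ∅; common: ∅.
Collecting: common zeros = ∅, so the count is 0.
Comparison with the Bézout bound: 0 ≤ 4 = deg(f)·deg(g), as expected for curves with no common component (the affine F_5-count falls short of the bound because intersections may lie at infinity, over extension fields, or carry multiplicity).


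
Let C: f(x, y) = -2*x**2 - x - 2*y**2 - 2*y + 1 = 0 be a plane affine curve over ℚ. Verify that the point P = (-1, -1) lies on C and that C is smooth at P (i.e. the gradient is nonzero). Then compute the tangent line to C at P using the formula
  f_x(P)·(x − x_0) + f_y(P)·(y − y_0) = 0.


Tangent line at P: 3*x + 2*y + 5 = 0.

Step 1: f(-1, -1) = 0, so P lies on C.
Step 2: partial derivatives
  f_x(x, y) = -4*x - 1, f_y(x, y) = -4*y - 2.
  f_x(P) = 3, f_y(P) = 2 (gradient nonzero, so P is smooth).
Step 3: tangent line at P: 3·(x − -1) + 2·(y − -1) = 0.
Expanding: 3*x + 2*y + 5 = 0.


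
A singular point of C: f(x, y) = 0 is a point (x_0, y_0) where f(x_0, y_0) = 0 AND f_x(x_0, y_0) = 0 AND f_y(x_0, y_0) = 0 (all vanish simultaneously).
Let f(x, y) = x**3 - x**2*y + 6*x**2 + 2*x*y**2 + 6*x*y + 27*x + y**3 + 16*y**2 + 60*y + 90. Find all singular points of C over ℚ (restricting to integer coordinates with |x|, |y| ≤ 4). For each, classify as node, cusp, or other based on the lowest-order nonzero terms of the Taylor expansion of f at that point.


Singular points: {(-3, -3)}; classification: cusp.

Compute partial derivatives:
  f_x = 3*x**2 - 2*x*y + 12*x + 2*y**2 + 6*y + 27.
  f_y = -x**2 + 4*x*y + 6*x + 3*y**2 + 32*y + 60.
Scan x_0 ∈ {−4, ..., 4}. For each x_0, f_y(x_0, y) is a polynomial in y; find its integer roots y ∈ {−4, ..., 4}, then test f_x and f at those candidates.
  x = -4: f_y(-4, y) = 3*y**2 + 16*y + 20; vanishes at y ∈ {-2}. (-4, -2): f_x = 7 ≠ 0.
  x = -3: f_y(-3, y) = 3*y**2 + 20*y + 33; vanishes at y ∈ {-3}. (-3, -3): f_x = 0, f = 0 — SINGULAR.
  x = -2: f_y(-2, y) = 3*y**2 + 24*y + 44; no integer root y with |y| ≤ 4.
  x = -1: f_y(-1, y) = 3*y**2 + 28*y + 53; no integer root y with |y| ≤ 4.
  x = 0: f_y(0, y) = 3*y**2 + 32*y + 60; no integer root y with |y| ≤ 4.
  x = 1: f_y(1, y) = 3*y**2 + 36*y + 65; no integer root y with |y| ≤ 4.
  x = 2: f_y(2, y) = 3*y**2 + 40*y + 68; vanishes at y ∈ {-2}. (2, -2): f_x = 67 ≠ 0.
  x = 3: f_y(3, y) = 3*y**2 + 44*y + 69; no integer root y with |y| ≤ 4.
  x = 4: f_y(4, y) = 3*y**2 + 48*y + 68; no integer root y with |y| ≤ 4.
Only singular point on the grid: (-3, -3).
Classify: substitute x = -3 + u, y = -3 + v and expand: f = u**3 - u**2*v + 2*u*v**2 + v**3 + v**2.
No constant or linear terms (consistent with a singular point). Quadratic part: v**2. Cubic part: u**3 - u**2*v + 2*u*v**2 + v**3.
The quadratic part v**2 is a perfect square, so there is a single (double) tangent line v = 0, i.e. y = -3. Restricting the cubic part to that line (v = 0) leaves u**3 ≠ 0, so f is not divisible by v and the branch is v² ≈ -u**3 to lowest order — this is a cusp.
Classification: cusp.


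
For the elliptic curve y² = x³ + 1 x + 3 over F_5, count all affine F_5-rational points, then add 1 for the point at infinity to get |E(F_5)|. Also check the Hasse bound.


Affine points = {(1, 0), (4, 1), (4, 4)}; affine count = 3; |E(F_5)| = 4.

Discriminant check: Δ ∝ 4a³ + 27b² = 4·1³ + 27·3² = 4·1 + 27·9 ≡ 2 (mod 5). Nonzero ⇒ E is nonsingular.
For each x ∈ F_5, compute rhs = x³ + 1·x + 3 mod 5, then count y ∈ F_5 with y² ≡ rhs.
  x = 0: rhs = 3, matching y values: none (0 points).
  x = 1: rhs = 0, matching y values: 0 (1 points).
  x = 2: rhs = 3, matching y values: none (0 points).
  x = 3: rhs = 3, matching y values: none (0 points).
  x = 4: rhs = 1, matching y values: 1, 4 (2 points).
Total affine count: 3.
Full point count |E(F_5)| = 3 + 1 = 4.
Hasse bound: |4 − (5+1)| = |-2| = 2 ≤ 2√5 ≈ 4.4721 ✓.


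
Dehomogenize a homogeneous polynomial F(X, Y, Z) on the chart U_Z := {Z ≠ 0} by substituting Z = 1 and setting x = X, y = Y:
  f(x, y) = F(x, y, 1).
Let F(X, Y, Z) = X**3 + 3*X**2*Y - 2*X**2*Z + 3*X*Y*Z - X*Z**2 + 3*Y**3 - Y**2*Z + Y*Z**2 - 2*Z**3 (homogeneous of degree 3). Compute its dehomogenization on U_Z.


f(x, y) = x**3 + 3*x**2*y - 2*x**2 + 3*x*y - x + 3*y**3 - y**2 + y - 2

On U_Z we set Z = 1. Each monomial c·X^i·Y^j·Z^k in F becomes c·x^i·y^j·1^k = c·x^i·y^j.
Substituting Z = 1: F(X, Y, 1) = x**3 + 3*x**2*y - 2*x**2 + 3*x*y - x + 3*y**3 - y**2 + y - 2.
Note: deg(f) ≤ deg(F) = 3; strict inequality happens when F is divisible by Z (lost terms).


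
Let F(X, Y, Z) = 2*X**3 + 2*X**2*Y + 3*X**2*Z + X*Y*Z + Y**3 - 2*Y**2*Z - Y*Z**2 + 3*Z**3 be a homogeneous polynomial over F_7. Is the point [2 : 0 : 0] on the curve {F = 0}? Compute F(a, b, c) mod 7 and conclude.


F(2,0,0) ≡ 2 (mod 7); P is NOT on the curve.

Evaluate F(2, 0, 0) term-by-term (mod 7).
  2*X**3 ↦ 2·8·1·1 = 16
  2*X**2*Y ↦ 2·4·0·1 = 0
  3*X**2*Z ↦ 3·4·1·0 = 0
  X*Y*Z ↦ 1·2·0·0 = 0
  Y**3 ↦ 1·1·0·1 = 0
  -2*Y**2*Z ↦ -2·1·0·0 = 0
  -Y*Z**2 ↦ -1·1·0·0 = 0
  3*Z**3 ↦ 3·1·1·0 = 0
Sum: F(2, 0, 0) = (16) + (0) + (0) + (0) + (0) + (0) + (0) + (0) = 16.
Reducing mod 7: 16 ≡ 2 (mod 7).
Since F(a, b, c) ≡ 2 ≠ 0 (mod 7), P does NOT lie on the curve.


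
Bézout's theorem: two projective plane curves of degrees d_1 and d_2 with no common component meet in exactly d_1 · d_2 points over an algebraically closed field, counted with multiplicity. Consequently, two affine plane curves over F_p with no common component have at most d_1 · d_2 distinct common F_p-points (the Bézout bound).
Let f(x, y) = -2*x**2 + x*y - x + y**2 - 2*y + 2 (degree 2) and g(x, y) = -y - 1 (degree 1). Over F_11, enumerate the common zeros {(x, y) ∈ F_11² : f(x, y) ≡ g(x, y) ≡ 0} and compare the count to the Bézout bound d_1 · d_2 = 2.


Common zeros: {(5, 10)}; count = 1; Bézout bound = 2.

deg(f) = 2, deg(g) = 1, so Bézout bound = 2.
Scan x ∈ F_11. For each x, list the y ∈ F_11 with f(x, y) ≡ 0 and those with g(x, y) ≡ 0 (mod 11); the common zeros in that column are the intersection.
  x = 0: f ≡ 0 at y ∈ ∅; g ≡ 0 at y ∈ {10}; common: ∅.
  x = 1: f ≡ 0 at y ∈ {4, 8}; g ≡ 0 at y ∈ {10}; common: ∅.
  x = 2: f ≡ 0 at y ∈ ∅; g ≡ 0 at y ∈ {10}; common: ∅.
  x = 3: f ≡ 0 at y ∈ {5}; g ≡ 0 at y ∈ {10}; common: ∅.
  x = 4: f ≡ 0 at y ∈ ∅; g ≡ 0 at y ∈ {10}; common: ∅.
  x = 5: f ≡ 0 at y ∈ {9, 10}; g ≡ 0 at y ∈ {10}; common: {10}.
  x = 6: f ≡ 0 at y ∈ {3, 4}; g ≡ 0 at y ∈ {10}; common: ∅.
  x = 7: f ≡ 0 at y ∈ ∅; g ≡ 0 at y ∈ {10}; common: ∅.
  x = 8: f ≡ 0 at y ∈ {8}; g ≡ 0 at y ∈ {10}; common: ∅.
  x = 9: f ≡ 0 at y ∈ ∅; g ≡ 0 at y ∈ {10}; common: ∅.
  x = 10: f ≡ 0 at y ∈ {5, 9}; g ≡ 0 at y ∈ {10}; common: ∅.
Collecting: common zeros = {(5, 10)}, so the count is 1.
Comparison with the Bézout bound: 1 ≤ 2 = deg(f)·deg(g), as expected for curves with no common component (the affine F_11-count falls short of the bound because intersections may lie at infinity, over extension fields, or carry multiplicity).


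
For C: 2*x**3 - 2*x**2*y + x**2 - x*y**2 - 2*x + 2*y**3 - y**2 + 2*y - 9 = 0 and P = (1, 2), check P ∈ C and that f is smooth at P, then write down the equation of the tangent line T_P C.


Tangent line at P: -6*x + 16*y - 26 = 0.

Step 1: f(1, 2) = 0, so P lies on C.
Step 2: partial derivatives
  f_x(x, y) = 6*x**2 - 4*x*y + 2*x - y**2 - 2, f_y(x, y) = -2*x**2 - 2*x*y + 6*y**2 - 2*y + 2.
  f_x(P) = -6, f_y(P) = 16 (gradient nonzero, so P is smooth).
Step 3: tangent line at P: -6·(x − 1) + 16·(y − 2) = 0.
Expanding: -6*x + 16*y - 26 = 0.


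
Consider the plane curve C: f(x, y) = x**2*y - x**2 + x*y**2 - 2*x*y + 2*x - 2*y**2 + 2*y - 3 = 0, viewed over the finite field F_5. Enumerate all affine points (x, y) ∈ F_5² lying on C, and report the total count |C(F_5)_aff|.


Affine F_5-points: {(0, 3), (2, 4), (3, 1), (3, 4)}; count = 4.

For each of the 25 pairs (x, y) ∈ F_5², evaluate f(x, y) mod 5. Record the zeros.
  x = 0: [0↦2, 1↦2, 2↦3, 3↦0, 4↦3]  zeros at y ∈ {3}
  x = 1: [0↦3, 1↦3, 2↦1, 3↦2, 4↦1]  zeros at y ∈ ∅
  x = 2: [0↦2, 1↦4, 2↦1, 3↦3, 4↦0]  zeros at y ∈ {4}
  x = 3: [0↦4, 1↦0, 2↦3, 3↦3, 4↦0]  zeros at y ∈ {1, 4}
  x = 4: [0↦4, 1↦1, 2↦2, 3↦2, 4↦1]  zeros at y ∈ ∅
Collecting zeros: affine points = {(0, 3), (2, 4), (3, 1), (3, 4)}.
Total count |C(F_5)_aff| = 4.


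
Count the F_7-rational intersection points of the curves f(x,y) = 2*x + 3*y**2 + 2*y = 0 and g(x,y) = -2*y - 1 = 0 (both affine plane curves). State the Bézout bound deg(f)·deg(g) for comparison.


Common zeros: {(1, 3)}; count = 1; Bézout bound = 2.

deg(f) = 2, deg(g) = 1, so Bézout bound = 2.
Scan x ∈ F_7. For each x, list the y ∈ F_7 with f(x, y) ≡ 0 and those with g(x, y) ≡ 0 (mod 7); the common zeros in that column are the intersection.
  x = 0: f ≡ 0 at y ∈ {0, 4}; g ≡ 0 at y ∈ {3}; common: ∅.
  x = 1: f ≡ 0 at y ∈ {1, 3}; g ≡ 0 at y ∈ {3}; common: {3}.
  x = 2: f ≡ 0 at y ∈ ∅; g ≡ 0 at y ∈ {3}; common: ∅.
  x = 3: f ≡ 0 at y ∈ {5, 6}; g ≡ 0 at y ∈ {3}; common: ∅.
  x = 4: f ≡ 0 at y ∈ ∅; g ≡ 0 at y ∈ {3}; common: ∅.
  x = 5: f ≡ 0 at y ∈ ∅; g ≡ 0 at y ∈ {3}; common: ∅.
  x = 6: f ≡ 0 at y ∈ {2}; g ≡ 0 at y ∈ {3}; common: ∅.
Collecting: common zeros = {(1, 3)}, so the count is 1.
Comparison with the Bézout bound: 1 ≤ 2 = deg(f)·deg(g), as expected for curves with no common component (the affine F_7-count falls short of the bound because intersections may lie at infinity, over extension fields, or carry multiplicity).


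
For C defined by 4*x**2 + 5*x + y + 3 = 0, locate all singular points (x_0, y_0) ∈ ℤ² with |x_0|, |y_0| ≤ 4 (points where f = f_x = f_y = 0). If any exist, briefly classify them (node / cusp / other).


No singular points in the scanned grid; C is smooth there.

Compute partial derivatives:
  f_x = 8*x + 5.
  f_y = 1.
f_y = 1 is a nonzero constant, so f_y never vanishes: no point (x, y) can satisfy f = f_x = f_y = 0. In particular no (x, y) ∈ {−4, ..., 4}² is singular; the curve is smooth.


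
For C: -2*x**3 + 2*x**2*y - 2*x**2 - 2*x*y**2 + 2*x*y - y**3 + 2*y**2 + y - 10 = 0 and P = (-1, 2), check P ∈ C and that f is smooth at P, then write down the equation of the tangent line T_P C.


Tangent line at P: -14*x + 5*y - 24 = 0.

Step 1: f(-1, 2) = 0, so P lies on C.
Step 2: partial derivatives
  f_x(x, y) = -6*x**2 + 4*x*y - 4*x - 2*y**2 + 2*y, f_y(x, y) = 2*x**2 - 4*x*y + 2*x - 3*y**2 + 4*y + 1.
  f_x(P) = -14, f_y(P) = 5 (gradient nonzero, so P is smooth).
Step 3: tangent line at P: -14·(x − -1) + 5·(y − 2) = 0.
Expanding: -14*x + 5*y - 24 = 0.


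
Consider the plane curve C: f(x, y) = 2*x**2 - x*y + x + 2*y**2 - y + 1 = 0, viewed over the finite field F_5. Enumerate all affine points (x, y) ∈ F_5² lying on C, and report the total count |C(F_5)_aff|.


Affine F_5-points: {(2, 1), (2, 3), (3, 1), (4, 2), (4, 3)}; count = 5.

For each of the 25 pairs (x, y) ∈ F_5², evaluate f(x, y) mod 5. Record the zeros.
  x = 0: [0↦1, 1↦2, 2↦2, 3↦1, 4↦4]  zeros at y ∈ ∅
  x = 1: [0↦4, 1↦4, 2↦3, 3↦1, 4↦3]  zeros at y ∈ ∅
  x = 2: [0↦1, 1↦0, 2↦3, 3↦0, 4↦1]  zeros at y ∈ {1, 3}
  x = 3: [0↦2, 1↦0, 2↦2, 3↦3, 4↦3]  zeros at y ∈ {1}
  x = 4: [0↦2, 1↦4, 2↦0, 3↦0, 4↦4]  zeros at y ∈ {2, 3}
Collecting zeros: affine points = {(2, 1), (2, 3), (3, 1), (4, 2), (4, 3)}.
Total count |C(F_5)_aff| = 5.


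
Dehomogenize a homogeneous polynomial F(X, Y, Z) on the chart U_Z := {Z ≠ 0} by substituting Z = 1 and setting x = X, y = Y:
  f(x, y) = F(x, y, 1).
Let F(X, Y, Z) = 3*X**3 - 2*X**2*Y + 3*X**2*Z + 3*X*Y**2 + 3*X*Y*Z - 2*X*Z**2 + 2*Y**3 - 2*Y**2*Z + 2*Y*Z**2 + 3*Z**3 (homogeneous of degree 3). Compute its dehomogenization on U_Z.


f(x, y) = 3*x**3 - 2*x**2*y + 3*x**2 + 3*x*y**2 + 3*x*y - 2*x + 2*y**3 - 2*y**2 + 2*y + 3

On U_Z we set Z = 1. Each monomial c·X^i·Y^j·Z^k in F becomes c·x^i·y^j·1^k = c·x^i·y^j.
Substituting Z = 1: F(X, Y, 1) = 3*x**3 - 2*x**2*y + 3*x**2 + 3*x*y**2 + 3*x*y - 2*x + 2*y**3 - 2*y**2 + 2*y + 3.
Note: deg(f) ≤ deg(F) = 3; strict inequality happens when F is divisible by Z (lost terms).


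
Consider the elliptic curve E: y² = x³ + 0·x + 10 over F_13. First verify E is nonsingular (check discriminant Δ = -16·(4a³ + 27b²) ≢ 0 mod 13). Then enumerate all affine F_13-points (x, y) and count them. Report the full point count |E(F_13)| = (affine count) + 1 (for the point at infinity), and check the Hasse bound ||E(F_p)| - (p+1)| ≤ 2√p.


Affine points = {(0, 6), (0, 7), (4, 3), (4, 10), (10, 3), (10, 10), (12, 3), (12, 10)}; affine count = 8; |E(F_13)| = 9.

Discriminant check: Δ ∝ 4a³ + 27b² = 4·0³ + 27·10² = 4·0 + 27·100 ≡ 9 (mod 13). Nonzero ⇒ E is nonsingular.
For each x ∈ F_13, compute rhs = x³ + 0·x + 10 mod 13, then count y ∈ F_13 with y² ≡ rhs.
  x = 0: rhs = 10, matching y values: 6, 7 (2 points).
  x = 1: rhs = 11, matching y values: none (0 points).
  x = 2: rhs = 5, matching y values: none (0 points).
  x = 3: rhs = 11, matching y values: none (0 points).
  x = 4: rhs = 9, matching y values: 3, 10 (2 points).
  x = 5: rhs = 5, matching y values: none (0 points).
  x = 6: rhs = 5, matching y values: none (0 points).
  x = 7: rhs = 2, matching y values: none (0 points).
  x = 8: rhs = 2, matching y values: none (0 points).
  x = 9: rhs = 11, matching y values: none (0 points).
  x = 10: rhs = 9, matching y values: 3, 10 (2 points).
  x = 11: rhs = 2, matching y values: none (0 points).
  x = 12: rhs = 9, matching y values: 3, 10 (2 points).
Total affine count: 8.
Full point count |E(F_13)| = 8 + 1 = 9.
Hasse bound: |9 − (13+1)| = |-5| = 5 ≤ 2√13 ≈ 7.2111 ✓.


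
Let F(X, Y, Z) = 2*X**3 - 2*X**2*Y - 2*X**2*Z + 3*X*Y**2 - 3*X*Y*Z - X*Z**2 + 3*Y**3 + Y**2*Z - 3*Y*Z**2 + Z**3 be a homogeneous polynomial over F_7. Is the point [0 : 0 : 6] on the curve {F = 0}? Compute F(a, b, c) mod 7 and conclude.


F(0,0,6) ≡ 6 (mod 7); P is NOT on the curve.

Evaluate F(0, 0, 6) term-by-term (mod 7).
  2*X**3 ↦ 2·0·1·1 = 0
  -2*X**2*Y ↦ -2·0·0·1 = 0
  -2*X**2*Z ↦ -2·0·1·6 = 0
  3*X*Y**2 ↦ 3·0·0·1 = 0
  -3*X*Y*Z ↦ -3·0·0·6 = 0
  -X*Z**2 ↦ -1·0·1·36 = 0
  3*Y**3 ↦ 3·1·0·1 = 0
  Y**2*Z ↦ 1·1·0·6 = 0
  -3*Y*Z**2 ↦ -3·1·0·36 = 0
  Z**3 ↦ 1·1·1·216 = 216
Sum: F(0, 0, 6) = (0) + (0) + (0) + (0) + (0) + (0) + (0) + (0) + (0) + (216) = 216.
Reducing mod 7: 216 ≡ 6 (mod 7).
Since F(a, b, c) ≡ 6 ≠ 0 (mod 7), P does NOT lie on the curve.


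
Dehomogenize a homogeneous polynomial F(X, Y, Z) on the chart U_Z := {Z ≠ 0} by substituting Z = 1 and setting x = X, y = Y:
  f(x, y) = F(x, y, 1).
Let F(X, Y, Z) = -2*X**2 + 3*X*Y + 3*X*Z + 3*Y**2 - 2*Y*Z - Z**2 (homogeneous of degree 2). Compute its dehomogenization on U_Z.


f(x, y) = -2*x**2 + 3*x*y + 3*x + 3*y**2 - 2*y - 1

On U_Z we set Z = 1. Each monomial c·X^i·Y^j·Z^k in F becomes c·x^i·y^j·1^k = c·x^i·y^j.
Substituting Z = 1: F(X, Y, 1) = -2*x**2 + 3*x*y + 3*x + 3*y**2 - 2*y - 1.
Note: deg(f) ≤ deg(F) = 2; strict inequality happens when F is divisible by Z (lost terms).


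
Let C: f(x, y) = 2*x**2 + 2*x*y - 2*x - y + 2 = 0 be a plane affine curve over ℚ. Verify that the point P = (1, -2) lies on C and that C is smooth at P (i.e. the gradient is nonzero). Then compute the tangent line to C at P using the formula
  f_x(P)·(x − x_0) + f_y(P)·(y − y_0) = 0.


Tangent line at P: -2*x + y + 4 = 0.

Step 1: f(1, -2) = 0, so P lies on C.
Step 2: partial derivatives
  f_x(x, y) = 4*x + 2*y - 2, f_y(x, y) = 2*x - 1.
  f_x(P) = -2, f_y(P) = 1 (gradient nonzero, so P is smooth).
Step 3: tangent line at P: -2·(x − 1) + 1·(y − -2) = 0.
Expanding: -2*x + y + 4 = 0.


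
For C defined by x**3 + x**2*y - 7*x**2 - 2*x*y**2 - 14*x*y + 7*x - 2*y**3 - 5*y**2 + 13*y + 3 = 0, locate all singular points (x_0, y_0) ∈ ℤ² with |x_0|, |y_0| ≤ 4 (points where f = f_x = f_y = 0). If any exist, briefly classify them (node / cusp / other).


Singular points: {(3, -2)}; classification: cusp.

Compute partial derivatives:
  f_x = 3*x**2 + 2*x*y - 14*x - 2*y**2 - 14*y + 7.
  f_y = x**2 - 4*x*y - 14*x - 6*y**2 - 10*y + 13.
Scan x_0 ∈ {−4, ..., 4}. For each x_0, f_y(x_0, y) is a polynomial in y; find its integer roots y ∈ {−4, ..., 4}, then test f_x and f at those candidates.
  x = -4: f_y(-4, y) = -6*y**2 + 6*y + 85; no integer root y with |y| ≤ 4.
  x = -3: f_y(-3, y) = -6*y**2 + 2*y + 64; no integer root y with |y| ≤ 4.
  x = -2: f_y(-2, y) = -6*y**2 - 2*y + 45; no integer root y with |y| ≤ 4.
  x = -1: f_y(-1, y) = -6*y**2 - 6*y + 28; no integer root y with |y| ≤ 4.
  x = 0: f_y(0, y) = -6*y**2 - 10*y + 13; no integer root y with |y| ≤ 4.
  x = 1: f_y(1, y) = -6*y**2 - 14*y; vanishes at y ∈ {0}. (1, 0): f_x = -4 ≠ 0.
  x = 2: f_y(2, y) = -6*y**2 - 18*y - 11; no integer root y with |y| ≤ 4.
  x = 3: f_y(3, y) = -6*y**2 - 22*y - 20; vanishes at y ∈ {-2}. (3, -2): f_x = 0, f = 0 — SINGULAR.
  x = 4: f_y(4, y) = -6*y**2 - 26*y - 27; no integer root y with |y| ≤ 4.
Only singular point on the grid: (3, -2).
Classify: substitute x = 3 + u, y = -2 + v and expand: f = u**3 + u**2*v - 2*u*v**2 - 2*v**3 + v**2.
No constant or linear terms (consistent with a singular point). Quadratic part: v**2. Cubic part: u**3 + u**2*v - 2*u*v**2 - 2*v**3.
The quadratic part v**2 is a perfect square, so there is a single (double) tangent line v = 0, i.e. y = -2. Restricting the cubic part to that line (v = 0) leaves u**3 ≠ 0, so f is not divisible by v and the branch is v² ≈ -u**3 to lowest order — this is a cusp.
Classification: cusp.


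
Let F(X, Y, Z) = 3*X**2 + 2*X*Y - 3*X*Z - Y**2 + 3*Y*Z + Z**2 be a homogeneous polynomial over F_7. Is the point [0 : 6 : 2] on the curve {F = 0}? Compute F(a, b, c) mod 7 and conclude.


F(0,6,2) ≡ 4 (mod 7); P is NOT on the curve.

Evaluate F(0, 6, 2) term-by-term (mod 7).
  3*X**2 ↦ 3·0·1·1 = 0
  2*X*Y ↦ 2·0·6·1 = 0
  -3*X*Z ↦ -3·0·1·2 = 0
  -Y**2 ↦ -1·1·36·1 = -36
  3*Y*Z ↦ 3·1·6·2 = 36
  Z**2 ↦ 1·1·1·4 = 4
Sum: F(0, 6, 2) = (0) + (0) + (0) + (-36) + (36) + (4) = 4.
Reducing mod 7: 4 ≡ 4 (mod 7).
Since F(a, b, c) ≡ 4 ≠ 0 (mod 7), P does NOT lie on the curve.


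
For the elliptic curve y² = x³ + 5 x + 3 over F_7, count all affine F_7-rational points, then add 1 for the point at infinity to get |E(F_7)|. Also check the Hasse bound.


Affine points = {(1, 3), (1, 4), (2, 0), (6, 2), (6, 5)}; affine count = 5; |E(F_7)| = 6.

Discriminant check: Δ ∝ 4a³ + 27b² = 4·5³ + 27·3² = 4·125 + 27·9 ≡ 1 (mod 7). Nonzero ⇒ E is nonsingular.
For each x ∈ F_7, compute rhs = x³ + 5·x + 3 mod 7, then count y ∈ F_7 with y² ≡ rhs.
  x = 0: rhs = 3, matching y values: none (0 points).
  x = 1: rhs = 2, matching y values: 3, 4 (2 points).
  x = 2: rhs = 0, matching y values: 0 (1 points).
  x = 3: rhs = 3, matching y values: none (0 points).
  x = 4: rhs = 3, matching y values: none (0 points).
  x = 5: rhs = 6, matching y values: none (0 points).
  x = 6: rhs = 4, matching y values: 2, 5 (2 points).
Total affine count: 5.
Full point count |E(F_7)| = 5 + 1 = 6.
Hasse bound: |6 − (7+1)| = |-2| = 2 ≤ 2√7 ≈ 5.2915 ✓.


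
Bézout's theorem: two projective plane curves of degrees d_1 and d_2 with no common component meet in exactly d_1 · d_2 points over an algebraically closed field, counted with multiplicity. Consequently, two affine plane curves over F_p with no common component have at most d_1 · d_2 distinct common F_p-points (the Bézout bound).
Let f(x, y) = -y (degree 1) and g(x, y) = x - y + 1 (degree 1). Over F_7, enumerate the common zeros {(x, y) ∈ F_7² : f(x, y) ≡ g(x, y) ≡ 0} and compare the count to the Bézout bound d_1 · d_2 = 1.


Common zeros: {(6, 0)}; count = 1; Bézout bound = 1.

deg(f) = 1, deg(g) = 1, so Bézout bound = 1.
Scan x ∈ F_7. For each x, list the y ∈ F_7 with f(x, y) ≡ 0 and those with g(x, y) ≡ 0 (mod 7); the common zeros in that column are the intersection.
  x = 0: f ≡ 0 at y ∈ {0}; g ≡ 0 at y ∈ {1}; common: ∅.
  x = 1: f ≡ 0 at y ∈ {0}; g ≡ 0 at y ∈ {2}; common: ∅.
  x = 2: f ≡ 0 at y ∈ {0}; g ≡ 0 at y ∈ {3}; common: ∅.
  x = 3: f ≡ 0 at y ∈ {0}; g ≡ 0 at y ∈ {4}; common: ∅.
  x = 4: f ≡ 0 at y ∈ {0}; g ≡ 0 at y ∈ {5}; common: ∅.
  x = 5: f ≡ 0 at y ∈ {0}; g ≡ 0 at y ∈ {6}; common: ∅.
  x = 6: f ≡ 0 at y ∈ {0}; g ≡ 0 at y ∈ {0}; common: {0}.
Collecting: common zeros = {(6, 0)}, so the count is 1.
Comparison with the Bézout bound: 1 ≤ 1 = deg(f)·deg(g), as expected for curves with no common component (the bound is attained).


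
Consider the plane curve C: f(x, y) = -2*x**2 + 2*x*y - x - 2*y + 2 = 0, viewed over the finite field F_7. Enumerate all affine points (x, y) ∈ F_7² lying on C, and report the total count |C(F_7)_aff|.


Affine F_7-points: {(0, 1), (2, 4), (3, 3), (4, 1), (5, 4), (6, 2)}; count = 6.

For each of the 49 pairs (x, y) ∈ F_7², evaluate f(x, y) mod 7. Record the zeros.
  x = 0: [0↦2, 1↦0, 2↦5, 3↦3, 4↦1, 5↦6, 6↦4]  zeros at y ∈ {1}
  x = 1: [0↦6, 1↦6, 2↦6, 3↦6, 4↦6, 5↦6, 6↦6]  zeros at y ∈ ∅
  x = 2: [0↦6, 1↦1, 2↦3, 3↦5, 4↦0, 5↦2, 6↦4]  zeros at y ∈ {4}
  x = 3: [0↦2, 1↦6, 2↦3, 3↦0, 4↦4, 5↦1, 6↦5]  zeros at y ∈ {3}
  x = 4: [0↦1, 1↦0, 2↦6, 3↦5, 4↦4, 5↦3, 6↦2]  zeros at y ∈ {1}
  x = 5: [0↦3, 1↦4, 2↦5, 3↦6, 4↦0, 5↦1, 6↦2]  zeros at y ∈ {4}
  x = 6: [0↦1, 1↦4, 2↦0, 3↦3, 4↦6, 5↦2, 6↦5]  zeros at y ∈ {2}
Collecting zeros: affine points = {(0, 1), (2, 4), (3, 3), (4, 1), (5, 4), (6, 2)}.
Total count |C(F_7)_aff| = 6.


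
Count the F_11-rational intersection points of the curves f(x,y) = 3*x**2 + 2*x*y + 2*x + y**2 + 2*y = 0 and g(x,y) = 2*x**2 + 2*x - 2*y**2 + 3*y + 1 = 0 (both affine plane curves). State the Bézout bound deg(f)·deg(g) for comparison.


Common zeros: {(9, 10)}; count = 1; Bézout bound = 4.

deg(f) = 2, deg(g) = 2, so Bézout bound = 4.
Scan x ∈ F_11. For each x, list the y ∈ F_11 with f(x, y) ≡ 0 and those with g(x, y) ≡ 0 (mod 11); the common zeros in that column are the intersection.
  x = 0: f ≡ 0 at y ∈ {0, 9}; g ≡ 0 at y ∈ ∅; common: ∅.
  x = 1: f ≡ 0 at y ∈ ∅; g ≡ 0 at y ∈ {8, 10}; common: ∅.
  x = 2: f ≡ 0 at y ∈ {6, 10}; g ≡ 0 at y ∈ {2, 5}; common: ∅.
  x = 3: f ≡ 0 at y ∈ {0, 3}; g ≡ 0 at y ∈ {9}; common: ∅.
  x = 4: f ≡ 0 at y ∈ ∅; g ≡ 0 at y ∈ ∅; common: ∅.
  x = 5: f ≡ 0 at y ∈ ∅; g ≡ 0 at y ∈ ∅; common: ∅.
  x = 6: f ≡ 0 at y ∈ ∅; g ≡ 0 at y ∈ ∅; common: ∅.
  x = 7: f ≡ 0 at y ∈ ∅; g ≡ 0 at y ∈ {9}; common: ∅.
  x = 8: f ≡ 0 at y ∈ {6, 9}; g ≡ 0 at y ∈ {2, 5}; common: ∅.
  x = 9: f ≡ 0 at y ∈ {3, 10}; g ≡ 0 at y ∈ {8, 10}; common: {10}.
  x = 10: f ≡ 0 at y ∈ ∅; g ≡ 0 at y ∈ ∅; common: ∅.
Collecting: common zeros = {(9, 10)}, so the count is 1.
Comparison with the Bézout bound: 1 ≤ 4 = deg(f)·deg(g), as expected for curves with no common component (the affine F_11-count falls short of the bound because intersections may lie at infinity, over extension fields, or carry multiplicity).


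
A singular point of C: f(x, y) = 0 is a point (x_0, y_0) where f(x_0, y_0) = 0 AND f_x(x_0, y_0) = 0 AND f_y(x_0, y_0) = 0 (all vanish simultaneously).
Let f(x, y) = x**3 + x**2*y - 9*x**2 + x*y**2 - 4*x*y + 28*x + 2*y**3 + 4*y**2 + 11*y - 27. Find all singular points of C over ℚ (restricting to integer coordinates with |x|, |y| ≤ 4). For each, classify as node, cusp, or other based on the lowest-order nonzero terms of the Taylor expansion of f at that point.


Singular points: {(3, -1)}; classification: node.

Compute partial derivatives:
  f_x = 3*x**2 + 2*x*y - 18*x + y**2 - 4*y + 28.
  f_y = x**2 + 2*x*y - 4*x + 6*y**2 + 8*y + 11.
Scan x_0 ∈ {−4, ..., 4}. For each x_0, f_y(x_0, y) is a polynomial in y; find its integer roots y ∈ {−4, ..., 4}, then test f_x and f at those candidates.
  x = -4: f_y(-4, y) = 6*y**2 + 43; no integer root y with |y| ≤ 4.
  x = -3: f_y(-3, y) = 6*y**2 + 2*y + 32; no integer root y with |y| ≤ 4.
  x = -2: f_y(-2, y) = 6*y**2 + 4*y + 23; no integer root y with |y| ≤ 4.
  x = -1: f_y(-1, y) = 6*y**2 + 6*y + 16; no integer root y with |y| ≤ 4.
  x = 0: f_y(0, y) = 6*y**2 + 8*y + 11; no integer root y with |y| ≤ 4.
  x = 1: f_y(1, y) = 6*y**2 + 10*y + 8; no integer root y with |y| ≤ 4.
  x = 2: f_y(2, y) = 6*y**2 + 12*y + 7; no integer root y with |y| ≤ 4.
  x = 3: f_y(3, y) = 6*y**2 + 14*y + 8; vanishes at y ∈ {-1}. (3, -1): f_x = 0, f = 0 — SINGULAR.
  x = 4: f_y(4, y) = 6*y**2 + 16*y + 11; no integer root y with |y| ≤ 4.
Only singular point on the grid: (3, -1).
Classify: substitute x = 3 + u, y = -1 + v and expand: f = u**3 + u**2*v - u**2 + u*v**2 + 2*v**3 + v**2.
No constant or linear terms (consistent with a singular point). Quadratic part: -u**2 + v**2. Cubic part: u**3 + u**2*v + u*v**2 + 2*v**3.
The quadratic part v**2 - u**2 = (v − u)(v + u) splits into two distinct linear factors, so there are two distinct tangent lines y − -1 = ±(x − 3) — this is a node (ordinary double point).
Classification: node.


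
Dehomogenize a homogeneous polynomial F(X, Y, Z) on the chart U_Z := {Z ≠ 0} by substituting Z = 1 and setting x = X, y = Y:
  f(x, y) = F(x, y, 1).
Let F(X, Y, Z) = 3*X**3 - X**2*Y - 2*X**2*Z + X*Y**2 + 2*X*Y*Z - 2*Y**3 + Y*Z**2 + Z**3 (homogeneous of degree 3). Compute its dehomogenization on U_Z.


f(x, y) = 3*x**3 - x**2*y - 2*x**2 + x*y**2 + 2*x*y - 2*y**3 + y + 1

On U_Z we set Z = 1. Each monomial c·X^i·Y^j·Z^k in F becomes c·x^i·y^j·1^k = c·x^i·y^j.
Substituting Z = 1: F(X, Y, 1) = 3*x**3 - x**2*y - 2*x**2 + x*y**2 + 2*x*y - 2*y**3 + y + 1.
Note: deg(f) ≤ deg(F) = 3; strict inequality happens when F is divisible by Z (lost terms).


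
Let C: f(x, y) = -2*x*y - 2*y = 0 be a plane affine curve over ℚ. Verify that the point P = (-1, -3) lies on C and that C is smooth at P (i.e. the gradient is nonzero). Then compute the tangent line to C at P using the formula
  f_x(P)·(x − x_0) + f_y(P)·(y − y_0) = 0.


Tangent line at P: 6*x + 6 = 0.

Step 1: f(-1, -3) = 0, so P lies on C.
Step 2: partial derivatives
  f_x(x, y) = -2*y, f_y(x, y) = -2*x - 2.
  f_x(P) = 6, f_y(P) = 0 (gradient nonzero, so P is smooth).
Step 3: tangent line at P: 6·(x − -1) + 0·(y − -3) = 0.
Expanding: 6*x + 6 = 0.


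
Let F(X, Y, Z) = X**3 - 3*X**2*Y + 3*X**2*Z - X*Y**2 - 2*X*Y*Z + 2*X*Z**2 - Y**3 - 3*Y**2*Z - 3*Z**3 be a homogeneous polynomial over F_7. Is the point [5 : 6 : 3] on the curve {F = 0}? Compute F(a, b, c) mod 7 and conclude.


F(5,6,3) ≡ 3 (mod 7); P is NOT on the curve.

Evaluate F(5, 6, 3) term-by-term (mod 7).
  X**3 ↦ 1·125·1·1 = 125
  -3*X**2*Y ↦ -3·25·6·1 = -450
  3*X**2*Z ↦ 3·25·1·3 = 225
  -X*Y**2 ↦ -1·5·36·1 = -180
  -2*X*Y*Z ↦ -2·5·6·3 = -180
  2*X*Z**2 ↦ 2·5·1·9 = 90
  -Y**3 ↦ -1·1·216·1 = -216
  -3*Y**2*Z ↦ -3·1·36·3 = -324
  -3*Z**3 ↦ -3·1·1·27 = -81
Sum: F(5, 6, 3) = (125) + (-450) + (225) + (-180) + (-180) + (90) + (-216) + (-324) + (-81) = -991.
Reducing mod 7: -991 ≡ 3 (mod 7).
Since F(a, b, c) ≡ 3 ≠ 0 (mod 7), P does NOT lie on the curve.


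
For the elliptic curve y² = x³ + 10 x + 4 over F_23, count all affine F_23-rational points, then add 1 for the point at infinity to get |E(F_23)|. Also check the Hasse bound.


Affine points = {(0, 2), (0, 21), (2, 3), (2, 20), (4, 4), (4, 19), (5, 8), (5, 15), (6, 2), (6, 21), (7, 7), (7, 16), (9, 8), (9, 15), (10, 0), (12, 9), (12, 14), (13, 10), (13, 13), (14, 6), (14, 17), (17, 2), (17, 21), (18, 6), (18, 17), (20, 4), (20, 19), (22, 4), (22, 19)}; affine count = 29; |E(F_23)| = 30.

Discriminant check: Δ ∝ 4a³ + 27b² = 4·10³ + 27·4² = 4·1000 + 27·16 ≡ 16 (mod 23). Nonzero ⇒ E is nonsingular.
For each x ∈ F_23, compute rhs = x³ + 10·x + 4 mod 23, then count y ∈ F_23 with y² ≡ rhs.
  x = 0: rhs = 4, matching y values: 2, 21 (2 points).
  x = 1: rhs = 15, matching y values: none (0 points).
  x = 2: rhs = 9, matching y values: 3, 20 (2 points).
  x = 3: rhs = 15, matching y values: none (0 points).
  x = 4: rhs = 16, matching y values: 4, 19 (2 points).
  x = 5: rhs = 18, matching y values: 8, 15 (2 points).
  x = 6: rhs = 4, matching y values: 2, 21 (2 points).
  x = 7: rhs = 3, matching y values: 7, 16 (2 points).
  x = 8: rhs = 21, matching y values: none (0 points).
  x = 9: rhs = 18, matching y values: 8, 15 (2 points).
  x = 10: rhs = 0, matching y values: 0 (1 points).
  x = 11: rhs = 19, matching y values: none (0 points).
  x = 12: rhs = 12, matching y values: 9, 14 (2 points).
  x = 13: rhs = 8, matching y values: 10, 13 (2 points).
  x = 14: rhs = 13, matching y values: 6, 17 (2 points).
  x = 15: rhs = 10, matching y values: none (0 points).
  x = 16: rhs = 5, matching y values: none (0 points).
  x = 17: rhs = 4, matching y values: 2, 21 (2 points).
  x = 18: rhs = 13, matching y values: 6, 17 (2 points).
  x = 19: rhs = 15, matching y values: none (0 points).
  x = 20: rhs = 16, matching y values: 4, 19 (2 points).
  x = 21: rhs = 22, matching y values: none (0 points).
  x = 22: rhs = 16, matching y values: 4, 19 (2 points).
Total affine count: 29.
Full point count |E(F_23)| = 29 + 1 = 30.
Hasse bound: |30 − (23+1)| = |6| = 6 ≤ 2√23 ≈ 9.5917 ✓.


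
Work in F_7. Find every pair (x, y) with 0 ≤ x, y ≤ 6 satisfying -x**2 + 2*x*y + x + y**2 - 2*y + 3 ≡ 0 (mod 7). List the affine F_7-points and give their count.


Affine F_7-points: {(1, 2), (1, 5), (2, 6), (3, 5), (4, 2), (4, 6)}; count = 6.

For each of the 49 pairs (x, y) ∈ F_7², evaluate f(x, y) mod 7. Record the zeros.
  x = 0: [0↦3, 1↦2, 2↦3, 3↦6, 4↦4, 5↦4, 6↦6]  zeros at y ∈ ∅
  x = 1: [0↦3, 1↦4, 2↦0, 3↦5, 4↦5, 5↦0, 6↦4]  zeros at y ∈ {2, 5}
  x = 2: [0↦1, 1↦4, 2↦2, 3↦2, 4↦4, 5↦1, 6↦0]  zeros at y ∈ {6}
  x = 3: [0↦4, 1↦2, 2↦2, 3↦4, 4↦1, 5↦0, 6↦1]  zeros at y ∈ {5}
  x = 4: [0↦5, 1↦5, 2↦0, 3↦4, 4↦3, 5↦4, 6↦0]  zeros at y ∈ {2, 6}
  x = 5: [0↦4, 1↦6, 2↦3, 3↦2, 4↦3, 5↦6, 6↦4]  zeros at y ∈ ∅
  x = 6: [0↦1, 1↦5, 2↦4, 3↦5, 4↦1, 5↦6, 6↦6]  zeros at y ∈ ∅
Collecting zeros: affine points = {(1, 2), (1, 5), (2, 6), (3, 5), (4, 2), (4, 6)}.
Total count |C(F_7)_aff| = 6.


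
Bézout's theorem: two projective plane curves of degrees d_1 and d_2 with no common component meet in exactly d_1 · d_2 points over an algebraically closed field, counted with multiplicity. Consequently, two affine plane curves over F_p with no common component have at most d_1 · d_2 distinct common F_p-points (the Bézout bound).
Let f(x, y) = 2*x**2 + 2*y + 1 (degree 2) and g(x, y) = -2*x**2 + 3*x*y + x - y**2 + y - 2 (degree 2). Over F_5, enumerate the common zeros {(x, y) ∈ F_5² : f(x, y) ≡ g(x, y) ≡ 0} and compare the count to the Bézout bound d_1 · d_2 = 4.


Common zeros: {(1, 1)}; count = 1; Bézout bound = 4.

deg(f) = 2, deg(g) = 2, so Bézout bound = 4.
Scan x ∈ F_5. For each x, list the y ∈ F_5 with f(x, y) ≡ 0 and those with g(x, y) ≡ 0 (mod 5); the common zeros in that column are the intersection.
  x = 0: f ≡ 0 at y ∈ {2}; g ≡ 0 at y ∈ ∅; common: ∅.
  x = 1: f ≡ 0 at y ∈ {1}; g ≡ 0 at y ∈ {1, 3}; common: {1}.
  x = 2: f ≡ 0 at y ∈ {3}; g ≡ 0 at y ∈ ∅; common: ∅.
  x = 3: f ≡ 0 at y ∈ {3}; g ≡ 0 at y ∈ ∅; common: ∅.
  x = 4: f ≡ 0 at y ∈ {1}; g ≡ 0 at y ∈ {0, 3}; common: ∅.
Collecting: common zeros = {(1, 1)}, so the count is 1.
Comparison with the Bézout bound: 1 ≤ 4 = deg(f)·deg(g), as expected for curves with no common component (the affine F_5-count falls short of the bound because intersections may lie at infinity, over extension fields, or carry multiplicity).


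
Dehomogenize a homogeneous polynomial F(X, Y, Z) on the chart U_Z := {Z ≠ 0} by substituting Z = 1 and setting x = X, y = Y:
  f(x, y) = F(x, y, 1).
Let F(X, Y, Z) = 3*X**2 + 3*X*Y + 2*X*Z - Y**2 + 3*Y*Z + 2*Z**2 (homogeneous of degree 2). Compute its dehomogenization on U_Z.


f(x, y) = 3*x**2 + 3*x*y + 2*x - y**2 + 3*y + 2

On U_Z we set Z = 1. Each monomial c·X^i·Y^j·Z^k in F becomes c·x^i·y^j·1^k = c·x^i·y^j.
Substituting Z = 1: F(X, Y, 1) = 3*x**2 + 3*x*y + 2*x - y**2 + 3*y + 2.
Note: deg(f) ≤ deg(F) = 2; strict inequality happens when F is divisible by Z (lost terms).


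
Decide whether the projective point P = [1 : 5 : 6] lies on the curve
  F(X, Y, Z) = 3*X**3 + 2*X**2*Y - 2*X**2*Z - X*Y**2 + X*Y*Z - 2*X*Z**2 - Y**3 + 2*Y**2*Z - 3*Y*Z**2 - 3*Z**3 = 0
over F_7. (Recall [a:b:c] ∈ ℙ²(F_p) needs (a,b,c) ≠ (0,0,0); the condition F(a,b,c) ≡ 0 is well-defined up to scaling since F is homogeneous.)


F(1,5,6) ≡ 6 (mod 7); P is NOT on the curve.

Evaluate F(1, 5, 6) term-by-term (mod 7).
  3*X**3 ↦ 3·1·1·1 = 3
  2*X**2*Y ↦ 2·1·5·1 = 10
  -2*X**2*Z ↦ -2·1·1·6 = -12
  -X*Y**2 ↦ -1·1·25·1 = -25
  X*Y*Z ↦ 1·1·5·6 = 30
  -2*X*Z**2 ↦ -2·1·1·36 = -72
  -Y**3 ↦ -1·1·125·1 = -125
  2*Y**2*Z ↦ 2·1·25·6 = 300
  -3*Y*Z**2 ↦ -3·1·5·36 = -540
  -3*Z**3 ↦ -3·1·1·216 = -648
Sum: F(1, 5, 6) = (3) + (10) + (-12) + (-25) + (30) + (-72) + (-125) + (300) + (-540) + (-648) = -1079.
Reducing mod 7: -1079 ≡ 6 (mod 7).
Since F(a, b, c) ≡ 6 ≠ 0 (mod 7), P does NOT lie on the curve.


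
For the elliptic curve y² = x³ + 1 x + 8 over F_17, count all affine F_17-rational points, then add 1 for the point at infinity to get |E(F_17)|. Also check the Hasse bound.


Affine points = {(0, 5), (0, 12), (2, 1), (2, 16), (3, 2), (3, 15), (4, 5), (4, 12), (5, 6), (5, 11), (6, 3), (6, 14), (7, 1), (7, 16), (8, 1), (8, 16), (9, 7), (9, 10), (10, 7), (10, 10), (13, 5), (13, 12), (15, 7), (15, 10)}; affine count = 24; |E(F_17)| = 25.

Discriminant check: Δ ∝ 4a³ + 27b² = 4·1³ + 27·8² = 4·1 + 27·64 ≡ 15 (mod 17). Nonzero ⇒ E is nonsingular.
For each x ∈ F_17, compute rhs = x³ + 1·x + 8 mod 17, then count y ∈ F_17 with y² ≡ rhs.
  x = 0: rhs = 8, matching y values: 5, 12 (2 points).
  x = 1: rhs = 10, matching y values: none (0 points).
  x = 2: rhs = 1, matching y values: 1, 16 (2 points).
  x = 3: rhs = 4, matching y values: 2, 15 (2 points).
  x = 4: rhs = 8, matching y values: 5, 12 (2 points).
  x = 5: rhs = 2, matching y values: 6, 11 (2 points).
  x = 6: rhs = 9, matching y values: 3, 14 (2 points).
  x = 7: rhs = 1, matching y values: 1, 16 (2 points).
  x = 8: rhs = 1, matching y values: 1, 16 (2 points).
  x = 9: rhs = 15, matching y values: 7, 10 (2 points).
  x = 10: rhs = 15, matching y values: 7, 10 (2 points).
  x = 11: rhs = 7, matching y values: none (0 points).
  x = 12: rhs = 14, matching y values: none (0 points).
  x = 13: rhs = 8, matching y values: 5, 12 (2 points).
  x = 14: rhs = 12, matching y values: none (0 points).
  x = 15: rhs = 15, matching y values: 7, 10 (2 points).
  x = 16: rhs = 6, matching y values: none (0 points).
Total affine count: 24.
Full point count |E(F_17)| = 24 + 1 = 25.
Hasse bound: |25 − (17+1)| = |7| = 7 ≤ 2√17 ≈ 8.2462 ✓.


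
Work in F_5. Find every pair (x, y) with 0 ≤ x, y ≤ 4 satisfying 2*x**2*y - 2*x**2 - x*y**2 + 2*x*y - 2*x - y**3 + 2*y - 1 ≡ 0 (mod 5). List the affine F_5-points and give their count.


Affine F_5-points: {(0, 1), (0, 2), (1, 0), (1, 2), (3, 0)}; count = 5.

For each of the 25 pairs (x, y) ∈ F_5², evaluate f(x, y) mod 5. Record the zeros.
  x = 0: [0↦4, 1↦0, 2↦0, 3↦3, 4↦3]  zeros at y ∈ {1, 2}
  x = 1: [0↦0, 1↦4, 2↦0, 3↦2, 4↦4]  zeros at y ∈ {0, 2}
  x = 2: [0↦2, 1↦3, 2↦4, 3↦4, 4↦2]  zeros at y ∈ ∅
  x = 3: [0↦0, 1↦2, 2↦2, 3↦4, 4↦2]  zeros at y ∈ {0}
  x = 4: [0↦4, 1↦1, 2↦4, 3↦2, 4↦4]  zeros at y ∈ ∅
Collecting zeros: affine points = {(0, 1), (0, 2), (1, 0), (1, 2), (3, 0)}.
Total count |C(F_5)_aff| = 5.


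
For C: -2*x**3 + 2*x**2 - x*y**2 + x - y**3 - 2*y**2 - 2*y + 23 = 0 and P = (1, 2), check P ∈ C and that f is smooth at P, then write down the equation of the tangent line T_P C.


Tangent line at P: -5*x - 26*y + 57 = 0.

Step 1: f(1, 2) = 0, so P lies on C.
Step 2: partial derivatives
  f_x(x, y) = -6*x**2 + 4*x - y**2 + 1, f_y(x, y) = -2*x*y - 3*y**2 - 4*y - 2.
  f_x(P) = -5, f_y(P) = -26 (gradient nonzero, so P is smooth).
Step 3: tangent line at P: -5·(x − 1) + -26·(y − 2) = 0.
Expanding: -5*x - 26*y + 57 = 0.


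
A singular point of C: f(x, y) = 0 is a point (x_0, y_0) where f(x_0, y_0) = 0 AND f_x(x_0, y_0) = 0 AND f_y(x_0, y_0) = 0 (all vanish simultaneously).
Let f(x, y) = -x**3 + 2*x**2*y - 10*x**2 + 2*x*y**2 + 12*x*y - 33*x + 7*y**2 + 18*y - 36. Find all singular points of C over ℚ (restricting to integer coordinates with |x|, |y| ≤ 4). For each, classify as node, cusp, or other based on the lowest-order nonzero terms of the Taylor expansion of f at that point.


Singular points: {(-3, 0)}; classification: node.

Compute partial derivatives:
  f_x = -3*x**2 + 4*x*y - 20*x + 2*y**2 + 12*y - 33.
  f_y = 2*x**2 + 4*x*y + 12*x + 14*y + 18.
Scan x_0 ∈ {−4, ..., 4}. For each x_0, f_y(x_0, y) is a polynomial in y; find its integer roots y ∈ {−4, ..., 4}, then test f_x and f at those candidates.
  x = -4: f_y(-4, y) = 2 - 2*y; vanishes at y ∈ {1}. (-4, 1): f_x = -3 ≠ 0.
  x = -3: f_y(-3, y) = 2*y; vanishes at y ∈ {0}. (-3, 0): f_x = 0, f = 0 — SINGULAR.
  x = -2: f_y(-2, y) = 6*y + 2; no integer root y with |y| ≤ 4.
  x = -1: f_y(-1, y) = 10*y + 8; no integer root y with |y| ≤ 4.
  x = 0: f_y(0, y) = 14*y + 18; no integer root y with |y| ≤ 4.
  x = 1: f_y(1, y) = 18*y + 32; no integer root y with |y| ≤ 4.
  x = 2: f_y(2, y) = 22*y + 50; no integer root y with |y| ≤ 4.
  x = 3: f_y(3, y) = 26*y + 72; no integer root y with |y| ≤ 4.
  x = 4: f_y(4, y) = 30*y + 98; no integer root y with |y| ≤ 4.
Only singular point on the grid: (-3, 0).
Classify: substitute x = -3 + u, y = 0 + v and expand: f = -u**3 + 2*u**2*v - u**2 + 2*u*v**2 + v**2.
No constant or linear terms (consistent with a singular point). Quadratic part: -u**2 + v**2. Cubic part: -u**3 + 2*u**2*v + 2*u*v**2.
The quadratic part v**2 - u**2 = (v − u)(v + u) splits into two distinct linear factors, so there are two distinct tangent lines y − 0 = ±(x − -3) — this is a node (ordinary double point).
Classification: node.


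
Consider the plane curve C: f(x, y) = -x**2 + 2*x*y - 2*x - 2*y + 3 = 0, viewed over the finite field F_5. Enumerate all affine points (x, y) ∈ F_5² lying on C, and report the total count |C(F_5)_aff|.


Affine F_5-points: {(0, 4), (1, 0), (1, 1), (1, 2), (1, 3), (1, 4), (2, 0), (3, 3), (4, 1)}; count = 9.

For each of the 25 pairs (x, y) ∈ F_5², evaluate f(x, y) mod 5. Record the zeros.
  x = 0: [0↦3, 1↦1, 2↦4, 3↦2, 4↦0]  zeros at y ∈ {4}
  x = 1: [0↦0, 1↦0, 2↦0, 3↦0, 4↦0]  zeros at y ∈ {0, 1, 2, 3, 4}
  x = 2: [0↦0, 1↦2, 2↦4, 3↦1, 4↦3]  zeros at y ∈ {0}
  x = 3: [0↦3, 1↦2, 2↦1, 3↦0, 4↦4]  zeros at y ∈ {3}
  x = 4: [0↦4, 1↦0, 2↦1, 3↦2, 4↦3]  zeros at y ∈ {1}
Collecting zeros: affine points = {(0, 4), (1, 0), (1, 1), (1, 2), (1, 3), (1, 4), (2, 0), (3, 3), (4, 1)}.
Total count |C(F_5)_aff| = 9.
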